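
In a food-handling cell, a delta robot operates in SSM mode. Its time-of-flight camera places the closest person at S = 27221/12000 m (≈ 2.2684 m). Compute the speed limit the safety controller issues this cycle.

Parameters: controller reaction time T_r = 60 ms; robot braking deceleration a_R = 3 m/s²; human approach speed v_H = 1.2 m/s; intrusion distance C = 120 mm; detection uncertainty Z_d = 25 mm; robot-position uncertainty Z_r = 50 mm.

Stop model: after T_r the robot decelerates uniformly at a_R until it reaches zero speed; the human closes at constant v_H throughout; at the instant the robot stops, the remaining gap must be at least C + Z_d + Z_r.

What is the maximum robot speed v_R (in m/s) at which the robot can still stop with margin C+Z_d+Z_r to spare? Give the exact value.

at the boundary: (1/6)·v² + (23/50)·v + (-24017/12000) = 0
  disc = (23/50)² − 4·(1/6)·(-24017/12000) = 139129/90000 ; √disc = 373/300
  v_R = (−(23/50) + 373/300) / (2·(1/6)) = 47/20 m/s
check:
braking lasts T_s = (47/20)/3 = 0.7833 s
reaction-phase robot travel = 2.3500·0.0600 = 0.1410 m
braking distance = 2.3500²/(2·3.0000) = 0.9204 m
human closes 1.2000·0.8433 = 1.0120 m
margins: 0.1200+0.0250+0.0500 = 0.1950 m
sum ≈ 0.1410+0.9204+1.0120+0.1950 ≈ 2.2684 m = S ✓

v_R_max = 47/20 m/s = 2.3500 m/s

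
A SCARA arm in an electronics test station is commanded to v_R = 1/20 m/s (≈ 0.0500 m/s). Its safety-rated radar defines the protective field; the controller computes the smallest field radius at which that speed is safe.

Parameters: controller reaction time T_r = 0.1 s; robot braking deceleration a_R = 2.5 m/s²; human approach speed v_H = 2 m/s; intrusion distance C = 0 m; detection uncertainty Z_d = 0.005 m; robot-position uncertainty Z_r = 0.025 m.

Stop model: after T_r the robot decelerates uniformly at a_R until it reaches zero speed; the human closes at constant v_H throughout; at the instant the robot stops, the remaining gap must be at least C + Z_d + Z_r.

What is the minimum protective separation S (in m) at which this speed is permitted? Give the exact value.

S_min = 551/2000 m = 0.2755 m

braking lasts T_s = (1/20)/(5/2) = 0.0200 s
robot in T_r: 0.0500·0.1000 = 0.0050 m
robot under decel: 0.0500²/(2·2.5000) = 0.0005 m
human closes 2.0000·0.1200 = 0.2400 m
residual clearance needed = 0.0000+0.0050+0.0250 = 0.0300 m
S_min ≈ 0.0050+0.0005+0.2400+0.0300  ⇒  S_min = 551/2000 m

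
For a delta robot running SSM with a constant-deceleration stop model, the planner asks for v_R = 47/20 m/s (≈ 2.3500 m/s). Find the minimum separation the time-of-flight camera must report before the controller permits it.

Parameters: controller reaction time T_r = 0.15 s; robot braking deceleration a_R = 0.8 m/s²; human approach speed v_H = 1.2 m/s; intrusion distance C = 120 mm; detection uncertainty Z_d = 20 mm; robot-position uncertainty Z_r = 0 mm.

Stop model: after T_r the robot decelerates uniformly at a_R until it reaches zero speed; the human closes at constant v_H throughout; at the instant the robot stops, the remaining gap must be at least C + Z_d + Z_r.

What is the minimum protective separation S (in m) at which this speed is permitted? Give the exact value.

S_min = 24477/3200 m = 7.6491 m

T_s = v_R/a_R = (47/20)/(4/5) = 2.9375 s
robot covers v_R·T_r = 2.3500·0.1500 = 0.3525 m before braking
braking distance = 2.3500²/(2·0.8000) = 3.4516 m
human closes 1.2000·3.0875 = 3.7050 m
residual clearance needed = 0.1200+0.0200+0.0000 = 0.1400 m
S_min ≈ 0.3525+3.4516+3.7050+0.1400  ⇒  S_min = 24477/3200 m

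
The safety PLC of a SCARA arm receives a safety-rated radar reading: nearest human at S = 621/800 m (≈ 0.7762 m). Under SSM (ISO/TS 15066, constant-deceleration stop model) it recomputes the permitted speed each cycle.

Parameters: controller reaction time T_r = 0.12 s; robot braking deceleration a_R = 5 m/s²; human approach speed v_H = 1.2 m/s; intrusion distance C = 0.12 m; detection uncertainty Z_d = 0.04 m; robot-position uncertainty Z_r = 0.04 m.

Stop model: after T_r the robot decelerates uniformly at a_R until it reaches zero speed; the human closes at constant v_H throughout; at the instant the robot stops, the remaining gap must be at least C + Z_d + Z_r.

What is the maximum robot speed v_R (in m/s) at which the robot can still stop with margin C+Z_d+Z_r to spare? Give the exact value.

at the boundary: (1/10)·v² + (9/25)·v + (-1729/4000) = 0
  disc = (9/25)² − 4·(1/10)·(-1729/4000) = 121/400 ; √disc = 11/20
  v_R = (−(9/25) + 11/20) / (2·(1/10)) = 19/20 m/s
check:
stop time T_s = (19/20)/5 = 0.1900 s
robot in T_r: 0.9500·0.1200 = 0.1140 m
braking distance = 0.9500²/(2·5.0000) = 0.0902 m
human closes 1.2000·0.3100 = 0.3720 m
residual clearance needed = 0.1200+0.0400+0.0400 = 0.2000 m
sum ≈ 0.1140+0.0902+0.3720+0.2000 ≈ 0.7762 m = S ✓

v_R_max = 19/20 m/s = 0.9500 m/s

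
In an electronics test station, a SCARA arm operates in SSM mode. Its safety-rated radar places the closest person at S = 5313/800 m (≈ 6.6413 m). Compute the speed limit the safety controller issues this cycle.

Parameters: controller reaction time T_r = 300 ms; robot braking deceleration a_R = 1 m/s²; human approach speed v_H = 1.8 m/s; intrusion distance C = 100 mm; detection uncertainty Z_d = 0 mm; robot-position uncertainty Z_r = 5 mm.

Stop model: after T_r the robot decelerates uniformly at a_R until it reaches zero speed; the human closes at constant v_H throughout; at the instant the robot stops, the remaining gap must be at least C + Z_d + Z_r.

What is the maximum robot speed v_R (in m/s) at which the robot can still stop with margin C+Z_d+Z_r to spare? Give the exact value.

quadratic (1/2)·v² + (21/10)·v + (-4797/800) = 0
  disc = (21/10)² − 4·(1/2)·(-4797/800) = 6561/400 ; √disc = 81/20
  v_R = (−(21/10) + 81/20) / (2·(1/2)) = 39/20 m/s
check:
stop time T_s = (39/20)/1 = 1.9500 s
robot covers v_R·T_r = 1.9500·0.3000 = 0.5850 m before braking
braking distance = 1.9500²/(2·1.0000) = 1.9013 m
person approaches 1.8000·(0.3000+1.9500) = 4.0500 m
C+Z_d+Z_r = 0.1000+0.0000+0.0050 = 0.1050 m
sum ≈ 0.5850+1.9013+4.0500+0.1050 ≈ 6.6413 m = S ✓

v_R_max = 39/20 m/s = 1.9500 m/s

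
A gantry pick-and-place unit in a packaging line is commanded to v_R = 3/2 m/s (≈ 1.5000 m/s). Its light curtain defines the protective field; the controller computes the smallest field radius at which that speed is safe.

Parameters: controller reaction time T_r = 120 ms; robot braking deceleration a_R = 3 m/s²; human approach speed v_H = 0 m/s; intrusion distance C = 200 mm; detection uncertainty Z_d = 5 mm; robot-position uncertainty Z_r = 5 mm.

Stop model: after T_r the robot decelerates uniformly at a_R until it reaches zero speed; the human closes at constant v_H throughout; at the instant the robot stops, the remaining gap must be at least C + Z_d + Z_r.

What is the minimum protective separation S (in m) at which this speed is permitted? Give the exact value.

S_min = 153/200 m = 0.7650 m

braking lasts T_s = (3/2)/3 = 0.5000 s
reaction-phase robot travel = 1.5000·0.1200 = 0.1800 m
robot covers 1.5000·0.5000 − ½·3.0000·0.5000² = 0.3750 m while stopping
person approaches 0.0000·(0.1200+0.5000) = 0.0000 m
C+Z_d+Z_r = 0.2000+0.0050+0.0050 = 0.2100 m
S_min ≈ 0.1800+0.3750+0.0000+0.2100  ⇒  S_min = 153/200 m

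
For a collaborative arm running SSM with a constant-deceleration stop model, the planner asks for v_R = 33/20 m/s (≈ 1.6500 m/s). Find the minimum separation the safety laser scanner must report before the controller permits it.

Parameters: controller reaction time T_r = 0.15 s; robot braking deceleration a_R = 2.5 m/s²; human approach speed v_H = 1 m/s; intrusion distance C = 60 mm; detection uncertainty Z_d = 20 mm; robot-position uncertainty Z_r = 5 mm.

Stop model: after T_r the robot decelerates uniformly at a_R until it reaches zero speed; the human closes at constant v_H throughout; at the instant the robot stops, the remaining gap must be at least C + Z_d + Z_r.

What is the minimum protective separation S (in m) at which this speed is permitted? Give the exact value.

stop time T_s = (33/20)/(5/2) = 0.6600 s
robot in T_r: 1.6500·0.1500 = 0.2475 m
robot covers 1.6500·0.6600 − ½·2.5000·0.6600² = 0.5445 m while stopping
person approaches 1.0000·(0.1500+0.6600) = 0.8100 m
C+Z_d+Z_r = 0.0600+0.0200+0.0050 = 0.0850 m
S_min ≈ 0.2475+0.5445+0.8100+0.0850  ⇒  S_min = 1687/1000 m

S_min = 1687/1000 m = 1.6870 m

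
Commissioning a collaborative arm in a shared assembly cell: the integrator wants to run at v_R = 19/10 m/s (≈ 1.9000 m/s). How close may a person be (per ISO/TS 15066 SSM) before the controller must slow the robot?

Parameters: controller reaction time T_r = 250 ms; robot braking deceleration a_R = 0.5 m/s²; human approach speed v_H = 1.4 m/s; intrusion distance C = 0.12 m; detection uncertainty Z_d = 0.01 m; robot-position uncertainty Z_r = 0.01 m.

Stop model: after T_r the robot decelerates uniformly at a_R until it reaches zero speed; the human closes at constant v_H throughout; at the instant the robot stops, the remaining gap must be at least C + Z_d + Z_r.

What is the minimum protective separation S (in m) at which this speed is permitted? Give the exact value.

braking lasts T_s = (19/10)/(1/2) = 3.8000 s
robot covers v_R·T_r = 1.9000·0.2500 = 0.4750 m before braking
robot covers 1.9000·3.8000 − ½·0.5000·3.8000² = 3.6100 m while stopping
human closes 1.4000·4.0500 = 5.6700 m
margins: 0.1200+0.0100+0.0100 = 0.1400 m
S_min ≈ 0.4750+3.6100+5.6700+0.1400  ⇒  S_min = 1979/200 m

S_min = 1979/200 m = 9.8950 m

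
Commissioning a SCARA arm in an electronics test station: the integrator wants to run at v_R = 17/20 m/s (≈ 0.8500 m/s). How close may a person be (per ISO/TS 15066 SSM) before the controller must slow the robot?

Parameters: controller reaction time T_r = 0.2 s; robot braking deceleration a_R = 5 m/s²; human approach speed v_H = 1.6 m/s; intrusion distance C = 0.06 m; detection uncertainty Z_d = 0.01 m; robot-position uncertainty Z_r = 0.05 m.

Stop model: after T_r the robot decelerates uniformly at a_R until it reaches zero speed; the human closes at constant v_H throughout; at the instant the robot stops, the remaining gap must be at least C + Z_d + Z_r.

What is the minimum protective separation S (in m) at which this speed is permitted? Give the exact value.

T_s = v_R/a_R = (17/20)/5 = 0.1700 s
reaction-phase robot travel = 0.8500·0.2000 = 0.1700 m
robot covers 0.8500·0.1700 − ½·5.0000·0.1700² = 0.0722 m while stopping
human over T_r+T_s: 1.6000·(0.2000+0.1700) = 0.5920 m
margins: 0.0600+0.0100+0.0500 = 0.1200 m
S_min ≈ 0.1700+0.0722+0.5920+0.1200  ⇒  S_min = 3817/4000 m

S_min = 3817/4000 m = 0.9543 m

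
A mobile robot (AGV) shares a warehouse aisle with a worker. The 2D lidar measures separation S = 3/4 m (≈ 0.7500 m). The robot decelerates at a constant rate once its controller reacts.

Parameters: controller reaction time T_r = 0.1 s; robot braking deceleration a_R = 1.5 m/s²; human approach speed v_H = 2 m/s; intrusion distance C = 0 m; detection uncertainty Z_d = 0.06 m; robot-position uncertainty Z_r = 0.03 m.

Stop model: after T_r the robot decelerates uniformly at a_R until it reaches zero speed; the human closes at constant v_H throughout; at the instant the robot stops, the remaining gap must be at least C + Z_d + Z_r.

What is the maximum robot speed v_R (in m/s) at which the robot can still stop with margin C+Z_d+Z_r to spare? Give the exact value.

quadratic (1/3)·v² + (43/30)·v + (-23/50) = 0
  disc = (43/30)² − 4·(1/3)·(-23/50) = 2401/900 ; √disc = 49/30
  v_R = (−(43/30) + 49/30) / (2·(1/3)) = 3/10 m/s
check:
stop time T_s = (3/10)/(3/2) = 0.2000 s
robot in T_r: 0.3000·0.1000 = 0.0300 m
robot under decel: 0.3000²/(2·1.5000) = 0.0300 m
human closes 2.0000·0.3000 = 0.6000 m
margins: 0.0000+0.0600+0.0300 = 0.0900 m
sum ≈ 0.0300+0.0300+0.6000+0.0900 ≈ 0.7500 m = S ✓

v_R_max = 3/10 m/s = 0.3000 m/s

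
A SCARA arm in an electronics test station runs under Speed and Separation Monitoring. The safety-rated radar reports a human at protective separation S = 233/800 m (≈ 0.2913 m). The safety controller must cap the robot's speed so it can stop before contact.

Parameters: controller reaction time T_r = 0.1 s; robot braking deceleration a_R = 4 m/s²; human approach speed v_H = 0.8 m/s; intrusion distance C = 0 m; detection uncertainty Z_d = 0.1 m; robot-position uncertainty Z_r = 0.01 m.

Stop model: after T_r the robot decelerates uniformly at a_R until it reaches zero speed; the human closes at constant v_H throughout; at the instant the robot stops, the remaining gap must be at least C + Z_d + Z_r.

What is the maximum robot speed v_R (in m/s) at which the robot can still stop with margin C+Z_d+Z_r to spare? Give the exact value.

quadratic (1/8)·v² + (3/10)·v + (-81/800) = 0
  disc = (3/10)² − 4·(1/8)·(-81/800) = 9/64 ; √disc = 3/8
  v_R = (−(3/10) + 3/8) / (2·(1/8)) = 3/10 m/s
check:
braking lasts T_s = (3/10)/4 = 0.0750 s
reaction-phase robot travel = 0.3000·0.1000 = 0.0300 m
robot under decel: 0.3000²/(2·4.0000) = 0.0112 m
human closes 0.8000·0.1750 = 0.1400 m
residual clearance needed = 0.0000+0.1000+0.0100 = 0.1100 m
sum ≈ 0.0300+0.0112+0.1400+0.1100 ≈ 0.2913 m = S ✓

v_R_max = 3/10 m/s = 0.3000 m/s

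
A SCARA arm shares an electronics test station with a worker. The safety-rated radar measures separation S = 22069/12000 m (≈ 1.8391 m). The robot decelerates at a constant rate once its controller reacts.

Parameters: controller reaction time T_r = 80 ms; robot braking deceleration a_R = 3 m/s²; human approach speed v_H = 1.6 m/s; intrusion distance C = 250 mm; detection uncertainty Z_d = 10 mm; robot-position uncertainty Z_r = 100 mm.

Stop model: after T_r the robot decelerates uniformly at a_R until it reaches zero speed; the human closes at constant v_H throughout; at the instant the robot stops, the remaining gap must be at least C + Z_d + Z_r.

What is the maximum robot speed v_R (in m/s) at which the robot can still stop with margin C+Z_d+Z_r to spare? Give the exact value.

v_R_max = 31/20 m/s = 1.5500 m/s

collect terms ⇒ (1/6)·v_R² + (46/75)·v_R + (-16213/12000) = 0
  disc = (46/75)² − 4·(1/6)·(-16213/12000) = 12769/10000 ; √disc = 113/100
  v_R = (−(46/75) + 113/100) / (2·(1/6)) = 31/20 m/s
check:
braking lasts T_s = (31/20)/3 = 0.5167 s
robot covers v_R·T_r = 1.5500·0.0800 = 0.1240 m before braking
robot covers 1.5500·0.5167 − ½·3.0000·0.5167² = 0.4004 m while stopping
human closes 1.6000·0.5967 = 0.9547 m
margins: 0.2500+0.0100+0.1000 = 0.3600 m
sum ≈ 0.1240+0.4004+0.9547+0.3600 ≈ 1.8391 m = S ✓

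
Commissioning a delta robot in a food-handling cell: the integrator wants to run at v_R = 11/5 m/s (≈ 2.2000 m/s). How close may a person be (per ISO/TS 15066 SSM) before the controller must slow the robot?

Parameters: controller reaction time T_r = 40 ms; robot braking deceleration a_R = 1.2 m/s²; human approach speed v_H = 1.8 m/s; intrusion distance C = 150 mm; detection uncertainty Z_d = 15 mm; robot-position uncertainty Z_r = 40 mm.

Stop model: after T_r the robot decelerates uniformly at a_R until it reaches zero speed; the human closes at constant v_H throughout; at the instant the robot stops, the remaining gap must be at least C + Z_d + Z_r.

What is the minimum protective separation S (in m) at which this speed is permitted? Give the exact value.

stop time T_s = (11/5)/(6/5) = 1.8333 s
reaction-phase robot travel = 2.2000·0.0400 = 0.0880 m
robot covers 2.2000·1.8333 − ½·1.2000·1.8333² = 2.0167 m while stopping
person approaches 1.8000·(0.0400+1.8333) = 3.3720 m
residual clearance needed = 0.1500+0.0150+0.0400 = 0.2050 m
S_min ≈ 0.0880+2.0167+3.3720+0.2050  ⇒  S_min = 3409/600 m

S_min = 3409/600 m = 5.6817 m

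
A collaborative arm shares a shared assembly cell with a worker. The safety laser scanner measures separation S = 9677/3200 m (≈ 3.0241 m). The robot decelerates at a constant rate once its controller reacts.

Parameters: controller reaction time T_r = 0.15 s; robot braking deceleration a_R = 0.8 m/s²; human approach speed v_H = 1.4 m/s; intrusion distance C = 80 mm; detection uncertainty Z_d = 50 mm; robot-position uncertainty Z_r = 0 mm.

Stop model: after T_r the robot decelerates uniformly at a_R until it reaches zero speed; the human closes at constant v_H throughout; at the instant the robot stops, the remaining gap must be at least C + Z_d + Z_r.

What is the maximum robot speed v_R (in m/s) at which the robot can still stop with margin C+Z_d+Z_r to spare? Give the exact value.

quadratic (5/8)·v² + (19/10)·v + (-8589/3200) = 0
  disc = (19/10)² − 4·(5/8)·(-8589/3200) = 66049/6400 ; √disc = 257/80
  v_R = (−(19/10) + 257/80) / (2·(5/8)) = 21/20 m/s
check:
braking lasts T_s = (21/20)/(4/5) = 1.3125 s
robot covers v_R·T_r = 1.0500·0.1500 = 0.1575 m before braking
robot covers 1.0500·1.3125 − ½·0.8000·1.3125² = 0.6891 m while stopping
human over T_r+T_s: 1.4000·(0.1500+1.3125) = 2.0475 m
C+Z_d+Z_r = 0.0800+0.0500+0.0000 = 0.1300 m
sum ≈ 0.1575+0.6891+2.0475+0.1300 ≈ 3.0241 m = S ✓

v_R_max = 21/20 m/s = 1.0500 m/s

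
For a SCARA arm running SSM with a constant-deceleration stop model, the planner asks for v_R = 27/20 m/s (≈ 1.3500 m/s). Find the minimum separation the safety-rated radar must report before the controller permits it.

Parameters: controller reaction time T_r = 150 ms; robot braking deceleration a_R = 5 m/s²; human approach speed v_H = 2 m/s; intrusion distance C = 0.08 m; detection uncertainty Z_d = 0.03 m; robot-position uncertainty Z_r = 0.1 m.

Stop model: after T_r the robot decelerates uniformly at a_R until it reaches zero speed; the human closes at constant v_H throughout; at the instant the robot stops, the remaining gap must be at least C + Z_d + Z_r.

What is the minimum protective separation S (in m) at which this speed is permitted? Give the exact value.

braking lasts T_s = (27/20)/5 = 0.2700 s
robot covers v_R·T_r = 1.3500·0.1500 = 0.2025 m before braking
robot covers 1.3500·0.2700 − ½·5.0000·0.2700² = 0.1822 m while stopping
human over T_r+T_s: 2.0000·(0.1500+0.2700) = 0.8400 m
residual clearance needed = 0.0800+0.0300+0.1000 = 0.2100 m
S_min ≈ 0.2025+0.1822+0.8400+0.2100  ⇒  S_min = 5739/4000 m

S_min = 5739/4000 m = 1.4347 m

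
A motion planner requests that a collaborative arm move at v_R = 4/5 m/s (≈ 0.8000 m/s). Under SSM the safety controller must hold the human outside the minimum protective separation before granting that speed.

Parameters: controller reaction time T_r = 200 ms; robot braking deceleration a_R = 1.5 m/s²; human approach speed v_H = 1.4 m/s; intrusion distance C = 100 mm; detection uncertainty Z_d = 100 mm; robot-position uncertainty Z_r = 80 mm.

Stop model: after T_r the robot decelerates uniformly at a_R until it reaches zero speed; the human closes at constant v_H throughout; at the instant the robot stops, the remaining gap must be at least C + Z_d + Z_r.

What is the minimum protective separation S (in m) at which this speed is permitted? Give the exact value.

S_min = 42/25 m = 1.6800 m

braking lasts T_s = (4/5)/(3/2) = 0.5333 s
reaction-phase robot travel = 0.8000·0.2000 = 0.1600 m
braking distance = 0.8000²/(2·1.5000) = 0.2133 m
person approaches 1.4000·(0.2000+0.5333) = 1.0267 m
margins: 0.1000+0.1000+0.0800 = 0.2800 m
S_min ≈ 0.1600+0.2133+1.0267+0.2800  ⇒  S_min = 42/25 m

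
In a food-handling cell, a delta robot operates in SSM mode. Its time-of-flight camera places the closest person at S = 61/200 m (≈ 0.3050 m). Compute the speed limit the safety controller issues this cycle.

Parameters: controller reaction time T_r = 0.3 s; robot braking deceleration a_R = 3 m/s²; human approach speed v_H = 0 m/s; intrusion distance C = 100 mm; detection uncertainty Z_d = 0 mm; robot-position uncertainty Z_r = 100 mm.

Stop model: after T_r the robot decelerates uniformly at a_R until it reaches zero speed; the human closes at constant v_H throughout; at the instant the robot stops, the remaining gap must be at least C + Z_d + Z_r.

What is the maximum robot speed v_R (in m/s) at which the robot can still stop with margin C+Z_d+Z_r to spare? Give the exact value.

collect terms ⇒ (1/6)·v_R² + (3/10)·v_R + (-21/200) = 0
  disc = (3/10)² − 4·(1/6)·(-21/200) = 4/25 ; √disc = 2/5
  v_R = (−(3/10) + 2/5) / (2·(1/6)) = 3/10 m/s
check:
stop time T_s = (3/10)/3 = 0.1000 s
robot covers v_R·T_r = 0.3000·0.3000 = 0.0900 m before braking
robot under decel: 0.3000²/(2·3.0000) = 0.0150 m
human over T_r+T_s: 0.0000·(0.3000+0.1000) = 0.0000 m
C+Z_d+Z_r = 0.1000+0.0000+0.1000 = 0.2000 m
sum ≈ 0.0900+0.0150+0.0000+0.2000 ≈ 0.3050 m = S ✓

v_R_max = 3/10 m/s = 0.3000 m/s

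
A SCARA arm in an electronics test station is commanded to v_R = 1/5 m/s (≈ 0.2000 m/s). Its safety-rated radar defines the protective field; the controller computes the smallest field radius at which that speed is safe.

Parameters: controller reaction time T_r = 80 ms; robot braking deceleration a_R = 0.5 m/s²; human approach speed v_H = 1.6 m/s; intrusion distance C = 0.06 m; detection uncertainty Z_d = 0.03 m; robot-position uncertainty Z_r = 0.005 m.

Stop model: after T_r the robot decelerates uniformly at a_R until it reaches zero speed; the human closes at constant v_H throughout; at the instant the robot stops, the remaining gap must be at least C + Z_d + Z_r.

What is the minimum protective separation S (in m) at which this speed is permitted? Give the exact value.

S_min = 919/1000 m = 0.9190 m

stop time T_s = (1/5)/(1/2) = 0.4000 s
robot covers v_R·T_r = 0.2000·0.0800 = 0.0160 m before braking
braking distance = 0.2000²/(2·0.5000) = 0.0400 m
human closes 1.6000·0.4800 = 0.7680 m
C+Z_d+Z_r = 0.0600+0.0300+0.0050 = 0.0950 m
S_min ≈ 0.0160+0.0400+0.7680+0.0950  ⇒  S_min = 919/1000 m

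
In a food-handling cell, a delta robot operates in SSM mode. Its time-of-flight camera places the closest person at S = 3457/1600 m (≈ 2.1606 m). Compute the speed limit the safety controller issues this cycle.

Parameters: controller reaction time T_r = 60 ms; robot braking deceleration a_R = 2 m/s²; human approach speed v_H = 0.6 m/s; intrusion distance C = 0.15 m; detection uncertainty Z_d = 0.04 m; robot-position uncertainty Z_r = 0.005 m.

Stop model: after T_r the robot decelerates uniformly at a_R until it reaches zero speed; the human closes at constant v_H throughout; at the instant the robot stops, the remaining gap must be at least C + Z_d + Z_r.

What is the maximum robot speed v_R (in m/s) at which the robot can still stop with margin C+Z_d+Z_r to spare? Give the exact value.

v_R_max = 43/20 m/s = 2.1500 m/s

quadratic (1/4)·v² + (9/25)·v + (-15437/8000) = 0
  disc = (9/25)² − 4·(1/4)·(-15437/8000) = 82369/40000 ; √disc = 287/200
  v_R = (−(9/25) + 287/200) / (2·(1/4)) = 43/20 m/s
check:
T_s = v_R/a_R = (43/20)/2 = 1.0750 s
robot covers v_R·T_r = 2.1500·0.0600 = 0.1290 m before braking
robot covers 2.1500·1.0750 − ½·2.0000·1.0750² = 1.1556 m while stopping
human over T_r+T_s: 0.6000·(0.0600+1.0750) = 0.6810 m
margins: 0.1500+0.0400+0.0050 = 0.1950 m
sum ≈ 0.1290+1.1556+0.6810+0.1950 ≈ 2.1606 m = S ✓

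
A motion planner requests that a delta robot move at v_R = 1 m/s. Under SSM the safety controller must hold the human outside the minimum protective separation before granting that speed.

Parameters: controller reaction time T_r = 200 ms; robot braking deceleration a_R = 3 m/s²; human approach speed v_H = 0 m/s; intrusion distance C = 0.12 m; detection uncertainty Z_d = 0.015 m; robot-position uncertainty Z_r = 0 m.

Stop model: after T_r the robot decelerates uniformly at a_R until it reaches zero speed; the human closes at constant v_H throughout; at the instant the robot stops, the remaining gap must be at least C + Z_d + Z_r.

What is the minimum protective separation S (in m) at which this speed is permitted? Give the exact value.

S_min = 301/600 m = 0.5017 m

stop time T_s = 1/3 = 0.3333 s
robot in T_r: 1.0000·0.2000 = 0.2000 m
robot under decel: 1.0000²/(2·3.0000) = 0.1667 m
person approaches 0.0000·(0.2000+0.3333) = 0.0000 m
residual clearance needed = 0.1200+0.0150+0.0000 = 0.1350 m
S_min ≈ 0.2000+0.1667+0.0000+0.1350  ⇒  S_min = 301/600 m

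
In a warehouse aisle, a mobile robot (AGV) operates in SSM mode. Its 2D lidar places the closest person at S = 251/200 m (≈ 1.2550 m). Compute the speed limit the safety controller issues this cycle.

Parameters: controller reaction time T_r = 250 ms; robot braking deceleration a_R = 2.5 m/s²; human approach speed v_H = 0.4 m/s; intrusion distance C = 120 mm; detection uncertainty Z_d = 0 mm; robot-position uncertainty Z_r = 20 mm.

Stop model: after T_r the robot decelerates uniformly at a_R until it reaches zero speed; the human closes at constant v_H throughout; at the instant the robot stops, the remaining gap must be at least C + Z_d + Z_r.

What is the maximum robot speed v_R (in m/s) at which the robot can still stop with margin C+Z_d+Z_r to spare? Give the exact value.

v_R_max = 29/20 m/s = 1.4500 m/s

at the boundary: (1/5)·v² + (41/100)·v + (-203/200) = 0
  disc = (41/100)² − 4·(1/5)·(-203/200) = 9801/10000 ; √disc = 99/100
  v_R = (−(41/100) + 99/100) / (2·(1/5)) = 29/20 m/s
check:
braking lasts T_s = (29/20)/(5/2) = 0.5800 s
robot in T_r: 1.4500·0.2500 = 0.3625 m
robot covers 1.4500·0.5800 − ½·2.5000·0.5800² = 0.4205 m while stopping
person approaches 0.4000·(0.2500+0.5800) = 0.3320 m
residual clearance needed = 0.1200+0.0000+0.0200 = 0.1400 m
sum ≈ 0.3625+0.4205+0.3320+0.1400 ≈ 1.2550 m = S ✓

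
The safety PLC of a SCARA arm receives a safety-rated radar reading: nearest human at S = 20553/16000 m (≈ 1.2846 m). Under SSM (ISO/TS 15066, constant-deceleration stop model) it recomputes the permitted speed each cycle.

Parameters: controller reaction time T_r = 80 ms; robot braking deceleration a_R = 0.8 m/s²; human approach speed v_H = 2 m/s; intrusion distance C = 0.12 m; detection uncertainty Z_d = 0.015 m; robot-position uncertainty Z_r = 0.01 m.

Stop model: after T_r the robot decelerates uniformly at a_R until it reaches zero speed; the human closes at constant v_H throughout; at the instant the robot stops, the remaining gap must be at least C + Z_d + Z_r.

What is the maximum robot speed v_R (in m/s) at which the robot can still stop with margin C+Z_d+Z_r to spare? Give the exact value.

at the boundary: (5/8)·v² + (129/50)·v + (-15673/16000) = 0
  disc = (129/50)² − 4·(5/8)·(-15673/16000) = 1456849/160000 ; √disc = 1207/400
  v_R = (−(129/50) + 1207/400) / (2·(5/8)) = 7/20 m/s
check:
braking lasts T_s = (7/20)/(4/5) = 0.4375 s
robot covers v_R·T_r = 0.3500·0.0800 = 0.0280 m before braking
braking distance = 0.3500²/(2·0.8000) = 0.0766 m
person approaches 2.0000·(0.0800+0.4375) = 1.0350 m
margins: 0.1200+0.0150+0.0100 = 0.1450 m
sum ≈ 0.0280+0.0766+1.0350+0.1450 ≈ 1.2846 m = S ✓

v_R_max = 7/20 m/s = 0.3500 m/s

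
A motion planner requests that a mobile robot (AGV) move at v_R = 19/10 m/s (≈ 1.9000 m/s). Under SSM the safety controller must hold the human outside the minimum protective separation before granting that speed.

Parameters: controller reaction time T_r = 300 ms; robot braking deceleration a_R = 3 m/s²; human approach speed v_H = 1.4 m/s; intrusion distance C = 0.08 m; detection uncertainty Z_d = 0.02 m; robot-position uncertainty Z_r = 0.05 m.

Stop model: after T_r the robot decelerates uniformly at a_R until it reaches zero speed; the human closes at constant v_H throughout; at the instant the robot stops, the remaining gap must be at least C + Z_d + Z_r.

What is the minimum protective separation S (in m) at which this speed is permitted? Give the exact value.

T_s = v_R/a_R = (19/10)/3 = 0.6333 s
robot covers v_R·T_r = 1.9000·0.3000 = 0.5700 m before braking
braking distance = 1.9000²/(2·3.0000) = 0.6017 m
person approaches 1.4000·(0.3000+0.6333) = 1.3067 m
margins: 0.0800+0.0200+0.0500 = 0.1500 m
S_min ≈ 0.5700+0.6017+1.3067+0.1500  ⇒  S_min = 1577/600 m

S_min = 1577/600 m = 2.6283 m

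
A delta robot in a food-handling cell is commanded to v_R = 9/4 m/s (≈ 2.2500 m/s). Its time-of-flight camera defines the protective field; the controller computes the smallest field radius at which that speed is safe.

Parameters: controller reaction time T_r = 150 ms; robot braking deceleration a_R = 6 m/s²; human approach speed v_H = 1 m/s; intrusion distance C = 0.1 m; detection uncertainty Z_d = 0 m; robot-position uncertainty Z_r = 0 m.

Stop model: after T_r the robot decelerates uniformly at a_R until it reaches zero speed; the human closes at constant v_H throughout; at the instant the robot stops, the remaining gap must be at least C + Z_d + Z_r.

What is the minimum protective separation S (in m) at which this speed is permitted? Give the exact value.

T_s = v_R/a_R = (9/4)/6 = 0.3750 s
reaction-phase robot travel = 2.2500·0.1500 = 0.3375 m
robot covers 2.2500·0.3750 − ½·6.0000·0.3750² = 0.4219 m while stopping
human closes 1.0000·0.5250 = 0.5250 m
margins: 0.1000+0.0000+0.0000 = 0.1000 m
S_min ≈ 0.3375+0.4219+0.5250+0.1000  ⇒  S_min = 443/320 m

S_min = 443/320 m = 1.3844 m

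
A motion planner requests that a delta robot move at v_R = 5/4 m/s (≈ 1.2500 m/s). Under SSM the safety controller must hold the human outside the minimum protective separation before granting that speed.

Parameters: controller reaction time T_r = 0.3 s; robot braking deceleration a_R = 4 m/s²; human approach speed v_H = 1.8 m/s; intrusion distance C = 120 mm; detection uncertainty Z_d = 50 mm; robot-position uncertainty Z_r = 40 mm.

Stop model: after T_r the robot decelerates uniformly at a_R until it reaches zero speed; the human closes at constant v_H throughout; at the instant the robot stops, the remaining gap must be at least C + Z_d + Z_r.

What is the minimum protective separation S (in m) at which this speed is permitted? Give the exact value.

braking lasts T_s = (5/4)/4 = 0.3125 s
robot covers v_R·T_r = 1.2500·0.3000 = 0.3750 m before braking
robot covers 1.2500·0.3125 − ½·4.0000·0.3125² = 0.1953 m while stopping
human over T_r+T_s: 1.8000·(0.3000+0.3125) = 1.1025 m
C+Z_d+Z_r = 0.1200+0.0500+0.0400 = 0.2100 m
S_min ≈ 0.3750+0.1953+1.1025+0.2100  ⇒  S_min = 241/128 m

S_min = 241/128 m = 1.8828 m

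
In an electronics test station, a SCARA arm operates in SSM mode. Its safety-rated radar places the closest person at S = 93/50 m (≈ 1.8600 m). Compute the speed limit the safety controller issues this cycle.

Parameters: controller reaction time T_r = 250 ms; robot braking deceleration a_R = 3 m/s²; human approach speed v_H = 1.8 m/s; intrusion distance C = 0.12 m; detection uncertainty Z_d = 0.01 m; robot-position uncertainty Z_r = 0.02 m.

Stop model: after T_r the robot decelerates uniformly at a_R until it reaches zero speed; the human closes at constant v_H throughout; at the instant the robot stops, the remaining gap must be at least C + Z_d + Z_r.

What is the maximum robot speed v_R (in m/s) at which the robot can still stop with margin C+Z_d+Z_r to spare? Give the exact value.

collect terms ⇒ (1/6)·v_R² + (17/20)·v_R + (-63/50) = 0
  disc = (17/20)² − 4·(1/6)·(-63/50) = 25/16 ; √disc = 5/4
  v_R = (−(17/20) + 5/4) / (2·(1/6)) = 6/5 m/s
check:
stop time T_s = (6/5)/3 = 0.4000 s
robot covers v_R·T_r = 1.2000·0.2500 = 0.3000 m before braking
braking distance = 1.2000²/(2·3.0000) = 0.2400 m
human closes 1.8000·0.6500 = 1.1700 m
C+Z_d+Z_r = 0.1200+0.0100+0.0200 = 0.1500 m
sum ≈ 0.3000+0.2400+1.1700+0.1500 ≈ 1.8600 m = S ✓

v_R_max = 6/5 m/s = 1.2000 m/s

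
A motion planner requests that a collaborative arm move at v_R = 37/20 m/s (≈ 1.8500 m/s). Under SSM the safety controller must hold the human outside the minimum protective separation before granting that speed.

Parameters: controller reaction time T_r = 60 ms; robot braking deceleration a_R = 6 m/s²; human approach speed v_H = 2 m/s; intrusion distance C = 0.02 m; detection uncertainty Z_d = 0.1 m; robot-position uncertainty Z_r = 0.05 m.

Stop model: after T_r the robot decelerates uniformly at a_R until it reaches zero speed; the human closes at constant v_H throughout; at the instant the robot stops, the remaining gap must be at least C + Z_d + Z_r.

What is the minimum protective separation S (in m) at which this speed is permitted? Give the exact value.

T_s = v_R/a_R = (37/20)/6 = 0.3083 s
robot in T_r: 1.8500·0.0600 = 0.1110 m
braking distance = 1.8500²/(2·6.0000) = 0.2852 m
human closes 2.0000·0.3683 = 0.7367 m
margins: 0.0200+0.1000+0.0500 = 0.1700 m
S_min ≈ 0.1110+0.2852+0.7367+0.1700  ⇒  S_min = 10423/8000 m

S_min = 10423/8000 m = 1.3029 m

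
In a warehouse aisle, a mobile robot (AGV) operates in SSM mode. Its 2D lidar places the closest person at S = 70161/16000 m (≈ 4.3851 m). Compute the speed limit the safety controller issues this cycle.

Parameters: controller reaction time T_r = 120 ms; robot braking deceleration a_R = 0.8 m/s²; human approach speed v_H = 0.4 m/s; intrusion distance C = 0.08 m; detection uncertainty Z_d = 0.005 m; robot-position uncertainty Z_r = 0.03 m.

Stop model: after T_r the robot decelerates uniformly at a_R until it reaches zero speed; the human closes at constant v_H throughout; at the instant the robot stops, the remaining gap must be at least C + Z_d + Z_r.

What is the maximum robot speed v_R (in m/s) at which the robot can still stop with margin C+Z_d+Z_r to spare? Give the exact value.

collect terms ⇒ (5/8)·v_R² + (31/50)·v_R + (-67553/16000) = 0
  disc = (31/50)² − 4·(5/8)·(-67553/16000) = 1750329/160000 ; √disc = 1323/400
  v_R = (−(31/50) + 1323/400) / (2·(5/8)) = 43/20 m/s
check:
braking lasts T_s = (43/20)/(4/5) = 2.6875 s
robot in T_r: 2.1500·0.1200 = 0.2580 m
braking distance = 2.1500²/(2·0.8000) = 2.8891 m
human closes 0.4000·2.8075 = 1.1230 m
margins: 0.0800+0.0050+0.0300 = 0.1150 m
sum ≈ 0.2580+2.8891+1.1230+0.1150 ≈ 4.3851 m = S ✓

v_R_max = 43/20 m/s = 2.1500 m/s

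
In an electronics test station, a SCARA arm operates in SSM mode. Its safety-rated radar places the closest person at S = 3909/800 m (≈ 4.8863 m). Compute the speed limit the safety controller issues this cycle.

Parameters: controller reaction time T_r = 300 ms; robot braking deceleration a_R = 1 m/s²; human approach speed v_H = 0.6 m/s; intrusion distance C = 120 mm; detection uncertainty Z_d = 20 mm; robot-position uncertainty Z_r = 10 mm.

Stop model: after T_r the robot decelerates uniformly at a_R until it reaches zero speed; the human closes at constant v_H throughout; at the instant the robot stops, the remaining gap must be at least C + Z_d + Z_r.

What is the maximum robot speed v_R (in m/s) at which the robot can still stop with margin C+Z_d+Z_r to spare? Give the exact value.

v_R_max = 9/4 m/s = 2.2500 m/s

collect terms ⇒ (1/2)·v_R² + (9/10)·v_R + (-729/160) = 0
  disc = (9/10)² − 4·(1/2)·(-729/160) = 3969/400 ; √disc = 63/20
  v_R = (−(9/10) + 63/20) / (2·(1/2)) = 9/4 m/s
check:
T_s = v_R/a_R = (9/4)/1 = 2.2500 s
reaction-phase robot travel = 2.2500·0.3000 = 0.6750 m
robot under decel: 2.2500²/(2·1.0000) = 2.5312 m
person approaches 0.6000·(0.3000+2.2500) = 1.5300 m
margins: 0.1200+0.0200+0.0100 = 0.1500 m
sum ≈ 0.6750+2.5312+1.5300+0.1500 ≈ 4.8863 m = S ✓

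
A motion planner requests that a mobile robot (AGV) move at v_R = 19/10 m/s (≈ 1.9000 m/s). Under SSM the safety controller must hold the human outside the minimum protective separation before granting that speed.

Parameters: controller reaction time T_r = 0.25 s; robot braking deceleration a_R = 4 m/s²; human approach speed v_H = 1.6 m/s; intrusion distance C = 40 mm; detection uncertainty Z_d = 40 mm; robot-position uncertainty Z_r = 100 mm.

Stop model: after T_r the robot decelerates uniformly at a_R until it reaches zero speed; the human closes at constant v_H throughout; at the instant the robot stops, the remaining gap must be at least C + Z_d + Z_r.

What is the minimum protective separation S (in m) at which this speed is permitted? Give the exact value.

T_s = v_R/a_R = (19/10)/4 = 0.4750 s
robot in T_r: 1.9000·0.2500 = 0.4750 m
robot under decel: 1.9000²/(2·4.0000) = 0.4512 m
person approaches 1.6000·(0.2500+0.4750) = 1.1600 m
C+Z_d+Z_r = 0.0400+0.0400+0.1000 = 0.1800 m
S_min ≈ 0.4750+0.4512+1.1600+0.1800  ⇒  S_min = 1813/800 m

S_min = 1813/800 m = 2.2662 m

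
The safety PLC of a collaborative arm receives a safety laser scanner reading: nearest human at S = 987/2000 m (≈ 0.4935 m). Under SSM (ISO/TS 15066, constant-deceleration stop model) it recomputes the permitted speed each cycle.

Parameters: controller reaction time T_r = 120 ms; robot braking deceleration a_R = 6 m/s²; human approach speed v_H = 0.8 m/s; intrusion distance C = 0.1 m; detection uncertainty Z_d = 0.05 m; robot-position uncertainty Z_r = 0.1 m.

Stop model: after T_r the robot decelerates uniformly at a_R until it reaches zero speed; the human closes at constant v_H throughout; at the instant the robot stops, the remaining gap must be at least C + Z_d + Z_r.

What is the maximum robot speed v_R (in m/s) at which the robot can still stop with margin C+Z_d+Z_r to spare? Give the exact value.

quadratic (1/12)·v² + (19/75)·v + (-59/400) = 0
  disc = (19/75)² − 4·(1/12)·(-59/400) = 10201/90000 ; √disc = 101/300
  v_R = (−(19/75) + 101/300) / (2·(1/12)) = 1/2 m/s
check:
stop time T_s = (1/2)/6 = 0.0833 s
reaction-phase robot travel = 0.5000·0.1200 = 0.0600 m
braking distance = 0.5000²/(2·6.0000) = 0.0208 m
human closes 0.8000·0.2033 = 0.1627 m
margins: 0.1000+0.0500+0.1000 = 0.2500 m
sum ≈ 0.0600+0.0208+0.1627+0.2500 ≈ 0.4935 m = S ✓

v_R_max = 1/2 m/s = 0.5000 m/s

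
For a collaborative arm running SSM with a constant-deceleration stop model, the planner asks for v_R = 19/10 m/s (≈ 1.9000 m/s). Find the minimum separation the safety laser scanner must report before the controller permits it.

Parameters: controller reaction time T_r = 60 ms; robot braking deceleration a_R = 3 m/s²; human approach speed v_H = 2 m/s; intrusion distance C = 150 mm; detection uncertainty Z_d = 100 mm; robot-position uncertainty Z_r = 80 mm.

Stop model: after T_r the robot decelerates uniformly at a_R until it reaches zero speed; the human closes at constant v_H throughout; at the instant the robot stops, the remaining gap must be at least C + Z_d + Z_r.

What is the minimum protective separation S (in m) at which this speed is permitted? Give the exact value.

stop time T_s = (19/10)/3 = 0.6333 s
reaction-phase robot travel = 1.9000·0.0600 = 0.1140 m
robot under decel: 1.9000²/(2·3.0000) = 0.6017 m
person approaches 2.0000·(0.0600+0.6333) = 1.3867 m
margins: 0.1500+0.1000+0.0800 = 0.3300 m
S_min ≈ 0.1140+0.6017+1.3867+0.3300  ⇒  S_min = 7297/3000 m

S_min = 7297/3000 m = 2.4323 m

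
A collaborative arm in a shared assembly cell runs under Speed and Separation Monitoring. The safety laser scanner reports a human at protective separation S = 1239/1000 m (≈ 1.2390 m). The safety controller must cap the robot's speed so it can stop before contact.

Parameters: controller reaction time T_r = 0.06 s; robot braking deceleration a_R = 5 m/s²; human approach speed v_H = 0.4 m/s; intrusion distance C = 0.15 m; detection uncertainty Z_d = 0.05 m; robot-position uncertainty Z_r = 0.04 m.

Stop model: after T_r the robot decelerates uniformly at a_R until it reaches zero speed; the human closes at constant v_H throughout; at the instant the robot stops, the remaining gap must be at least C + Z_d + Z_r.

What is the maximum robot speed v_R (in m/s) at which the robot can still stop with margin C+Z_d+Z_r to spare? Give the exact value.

v_R_max = 5/2 m/s = 2.5000 m/s

quadratic (1/10)·v² + (7/50)·v + (-39/40) = 0
  disc = (7/50)² − 4·(1/10)·(-39/40) = 256/625 ; √disc = 16/25
  v_R = (−(7/50) + 16/25) / (2·(1/10)) = 5/2 m/s
check:
braking lasts T_s = (5/2)/5 = 0.5000 s
robot in T_r: 2.5000·0.0600 = 0.1500 m
robot under decel: 2.5000²/(2·5.0000) = 0.6250 m
human over T_r+T_s: 0.4000·(0.0600+0.5000) = 0.2240 m
C+Z_d+Z_r = 0.1500+0.0500+0.0400 = 0.2400 m
sum ≈ 0.1500+0.6250+0.2240+0.2400 ≈ 1.2390 m = S ✓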